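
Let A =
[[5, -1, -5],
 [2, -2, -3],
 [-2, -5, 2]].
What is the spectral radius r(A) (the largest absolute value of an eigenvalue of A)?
r(A) ≈ 7.9644

The eigenvalues of A are the roots of its characteristic polynomial. With M = A (coefficients from the trace, the sum of principal 2x2 minors, and det A):
  p(λ) = det(λ I - M) = λ^3 - 5λ^2 - 27λ + 27.
No integer candidate from the rational root theorem (±divisors of 27) is a root, so the roots are irrational. The cubic discriminant is Δ = 156384 > 0, so there are three distinct real roots. p(-4) = -9 and p(-3) = 36 have opposite signs, so a root lies in (-4, -3); Newton's method refines it to λ ≈ -3.8459. p(0) = 27 and p(1) = -4 have opposite signs, so a root lies in (0, 1); Newton's method refines it to λ ≈ 0.8815. p(7) = -64 and p(8) = 3 have opposite signs, so a root lies in (7, 8); Newton's method refines it to λ ≈ 7.9644. Check (Vieta): the three roots sum to 5, matching tr M = 5.
Thus the eigenvalues (to 4 decimals) are -3.8459 (modulus 3.8459); 0.8815 (modulus 0.8815); 7.9644 (modulus 7.9644). The spectral radius is the largest modulus: r(A) ≈ 7.9644. (Cross-check: r(A) ≤ ||A||_2 ≈ 8.4017; equality holds whenever A is normal, though it can also hold for some non-normal A.)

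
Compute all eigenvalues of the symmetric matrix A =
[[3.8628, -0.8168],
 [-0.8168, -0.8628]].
sigma(A) ≈ {-1, 4}

A is real symmetric, so its spectrum consists of real eigenvalues. Expanding the characteristic polynomial of the displayed matrix gives
  det(λ I - A) = p(λ) = λ^2 + (-3)λ + (-4).
Solving p(λ) = 0 yields eigenvalues ≈ -1, 4. (A is shown rounded to 4 decimals, so these recover the underlying integer eigenvalues to within that precision.)
Verification: the trace of A = 3 equals the sum of eigenvalues 3, and det(A) ≈ -4.0000 matches the eigenvalue product -4.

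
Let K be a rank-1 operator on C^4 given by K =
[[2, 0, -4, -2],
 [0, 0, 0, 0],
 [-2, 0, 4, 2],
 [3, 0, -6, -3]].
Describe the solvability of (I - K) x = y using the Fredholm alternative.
(I - K) is invertible (det(I - K) = -2 ≠ 0), so for every y in C^4 the equation (I - K) x = y has a unique solution.

K has rank 1, so it is an outer product K = u v^T: every row of K is a multiple of one row vector. Reading off the entries, u = (-2, 0, 2, -3) and v = (-1, 0, 2, 1) (row i of K equals u_i·v^T). A rank-one matrix u v^T satisfies K u = u (v·u) and kills the (3)-dimensional subspace v^⊥, so its characteristic polynomial is lambda^3 (lambda - v·u) with v·u = tr K = 3. Hence the eigenvalues of I - K are 1 (multiplicity 3) and 1 - (3) = -2, so det(I - K) = -2. (Direct check: I - K =
[[-1, 0, 4, 2],
 [0, 1, 0, 0],
 [2, 0, -3, -2],
 [-3, 0, 6, 4]]
has determinant -2.) The finite-dimensional Fredholm alternative says: either (I - K) is invertible, or ker(I - K) ≠ {0} and then range(I - K) = ker((I - K)^*)^⊥, with dim ker(I - K) = dim ker((I - K)^*). Since det(I - K) ≠ 0, 1 is not an eigenvalue of K and ker(I - K) = {0}, so we are in the first case: for every y there is a unique x = (I - K)^(-1) y. Explicitly, by the Sherman–Morrison formula, (I - u v^T)^(-1) = I + u v^T/(1 - v·u), i.e. (I - K)^(-1) = I + K/(-2).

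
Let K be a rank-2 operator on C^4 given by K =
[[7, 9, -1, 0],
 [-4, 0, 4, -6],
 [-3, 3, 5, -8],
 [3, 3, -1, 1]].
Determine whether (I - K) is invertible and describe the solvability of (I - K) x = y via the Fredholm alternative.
(I - K) is invertible (det(I - K) = 66 ≠ 0), so for every y in C^4 the equation (I - K) x = y has a unique solution.

K has rank 2 and factors as K = U V^T = u1 v1^T + u2 v2^T with u1 = (-1, -2, -3, 0), v1 = (2, 0, -2, 3), u2 = (-3, 0, -1, -1), v2 = (-3, -3, 1, -1) (multiplying out reproduces the displayed K). The nonzero eigenvalues of U V^T coincide with those of the 2 x 2 matrix G = V^T U = [[v1·u1, v1·u2], [v2·u1, v2·u2]] = [[4, -7], [6, 9]], and by the Sylvester determinant identity det(I_4 - U V^T) = det(I_2 - V^T U) = det([[-3, 7], [-6, -8]]) = (-3)(-8) - (7)(-6) = 66. (Direct check: I - K =
[[-6, -9, 1, 0],
 [4, 1, -4, 6],
 [3, -3, -4, 8],
 [-3, -3, 1, 0]]
has determinant 66.) The finite-dimensional Fredholm alternative says: either (I - K) is invertible, or ker(I - K) ≠ {0} and then range(I - K) = ker((I - K)^*)^⊥, with dim ker(I - K) = dim ker((I - K)^*). Since det(I - K) ≠ 0, 1 is not an eigenvalue of K and ker(I - K) = {0}, so we are in the first case: for every y there is a unique x = (I - K)^(-1) y. (Explicitly, by the Woodbury identity, (I - U V^T)^(-1) = I + U (I_2 - G)^(-1) V^T.)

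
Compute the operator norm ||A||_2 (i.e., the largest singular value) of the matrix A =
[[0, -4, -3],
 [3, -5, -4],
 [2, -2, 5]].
||A||_2 ≈ 8.5539 (= sqrt(largest eigenvalue of A^T A))

||A||_2 = sigma_max(A) = sqrt(lambda_max(A^T A)). Form the symmetric matrix M = A^T A =
[[13, -19, -2],
 [-19, 45, 22],
 [-2, 22, 50]].
Its characteristic polynomial (trace, sum of principal 2x2 minors, determinant of M give the coefficients) is
  p(λ) = det(λ I - M) = λ^3 - 108λ^2 + 2636λ - 6400.
No integer candidate from the rational root theorem (±divisors of 6400) is a root, so the roots are irrational. The cubic discriminant is Δ = 7223825920 > 0, so there are three distinct real roots. p(2) = -1552 and p(3) = 563 have opposite signs, so a root lies in (2, 3); Newton's method refines it to λ ≈ 2.7243. p(32) = 128 and p(33) = -1087 have opposite signs, so a root lies in (32, 33); Newton's method refines it to λ ≈ 32.1062. p(73) = -487 and p(74) = 2480 have opposite signs, so a root lies in (73, 74); Newton's method refines it to λ ≈ 73.1695. Check (Vieta): the three roots sum to 108, matching tr M = 108.
So the eigenvalues of A^T A are ≈ 2.7243, 32.1062, 73.1695 (all ≥ 0, as they must be for A^T A). The largest is λ_max ≈ 73.1695, hence ||A||_2 = sqrt(λ_max) ≈ 8.5539.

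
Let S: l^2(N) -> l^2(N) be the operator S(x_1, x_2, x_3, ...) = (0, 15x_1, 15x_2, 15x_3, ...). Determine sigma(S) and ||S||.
sigma(S) = closed disk {z in C : |z| ≤ 15}; ||S|| = 15

Note S = 15·U where U is the unit right shift (U x)_k = x_{k-1} (with x_0 := 0); so ||S|| = 15||U|| and sigma(S) = 15·sigma(U). ||S x||^2 = sum_{k≥1} |15x_k|^2 = 225||x||^2, so ||S|| = 15 and sigma(S) ⊂ {|z| ≤ 15}. For any |lambda| < 15, the equation (S - lambda I) x = 0 forces x_1 = 0, then 15x_k = lambda x_{k+1} ⇒ x = 0, so S has no eigenvalues. But (S - lambda I) is not surjective for |lambda| < 15: solving (S - lambda I) x = e_1 would require x_n proportional to (lambda/15)^(-n), which is not in l^2. So every |lambda| < 15 lies in the residual spectrum. The boundary |lambda| = 15 is in the approximate point spectrum (the spectrum is closed). Hence sigma(S) is the closed disk of radius 15.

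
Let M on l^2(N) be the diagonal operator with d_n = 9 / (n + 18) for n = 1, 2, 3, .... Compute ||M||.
||M|| = 9/19 (attained at n = 1)

For M diagonal, ||M|| = sup_n |d_n| = sup_n 9/(n + 18). This is positive and strictly decreasing in n, so the supremum is attained at n = 1: d_1 = 9/(1 + 18) = 9/19. Hence ||M|| = 9/19.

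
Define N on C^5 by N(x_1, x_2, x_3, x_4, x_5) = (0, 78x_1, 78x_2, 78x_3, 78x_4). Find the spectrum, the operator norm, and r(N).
sigma(N) = {0}; ||N|| = 78; r(N) = 0. (N is nilpotent with N^5 = 0.)

On C^5, N is a strictly lower-triangular matrix with 78 on the subdiagonal and zeros elsewhere, so its characteristic polynomial is lambda^5 and every eigenvalue is 0: sigma(N) = {0}. For the operator norm, N e_i = 78e_{i+1} for i = 1, ..., 4 and N e_5 = 0, so the singular values of N are 78 (with multiplicity 4) and 0; hence ||N|| = 78. The spectral radius r(N) = max|lambda| = 0. Note ||N|| > r(N) — characteristic of non-normal nilpotent operators. Indeed N^5 = 0.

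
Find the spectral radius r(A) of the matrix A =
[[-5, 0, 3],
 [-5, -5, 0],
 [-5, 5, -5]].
r(A) ≈ 8.0704

The eigenvalues of A are the roots of its characteristic polynomial. With M = A (coefficients from the trace, the sum of principal 2x2 minors, and det A):
  p(λ) = det(λ I - M) = λ^3 + 15λ^2 + 90λ + 275.
No integer candidate from the rational root theorem (±divisors of 275) is a root, so the roots are irrational. The cubic discriminant is Δ = -165375 < 0, so there is one real root and a complex-conjugate pair. p(-9) = -49 and p(-8) = 3 have opposite signs, so a root lies in (-9, -8); Newton's method refines it to λ ≈ -8.0704. Dividing out (λ - (-8.0704)) leaves approximately λ^2 + 6.9296λ + 34.0753. For λ^2 + 6.9296λ + 34.0753 the discriminant is -88.2813. It is negative, so the remaining roots are the complex-conjugate pair λ ≈ -3.4648 ± 4.6979i. Their product equals the constant term, so |λ|^2 ≈ 34.0753 and |λ| ≈ 5.8374.
Thus the eigenvalues (to 4 decimals) are -8.0704 (modulus 8.0704); -3.4648 ± 4.6979i (modulus 5.8374). The spectral radius is the largest modulus: r(A) ≈ 8.0704. (Cross-check: r(A) ≤ ||A||_2 ≈ 8.8995; equality holds whenever A is normal, though it can also hold for some non-normal A.)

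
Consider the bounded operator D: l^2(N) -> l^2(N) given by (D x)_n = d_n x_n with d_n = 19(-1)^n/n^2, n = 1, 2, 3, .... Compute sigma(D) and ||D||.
sigma(D) = {19(-1)^n/n^2 : n ≥ 1} ∪ {0}; ||D|| = 19

A bounded diagonal operator on l^2 with diagonal entries d_n has spectrum equal to the closure of {d_n : n ≥ 1}: every d_n is an eigenvalue (with eigenvector e_n), so {d_n} ⊂ sigma(D); the spectrum is closed, so its closure is too; and for lambda not in the closure, (D - lambda I) has bounded inverse (the diagonal entries 1/(d_n - lambda) are bounded). For our sequence d_n = 19(-1)^n/n^2, n = 1, 2, 3, ...:
  - {d_n} = {19(-1)^n/n^2 : n ≥ 1}; the only limit point is 0
  - closure = {19(-1)^n/n^2 : n ≥ 1} ∪ {0}
For the norm: a diagonal operator has ||D|| = sup_n |d_n|. Here |d_n| = 19/n^2 is decreasing, so sup_n |d_n| = |d_1| = 19. So ||D|| = 19.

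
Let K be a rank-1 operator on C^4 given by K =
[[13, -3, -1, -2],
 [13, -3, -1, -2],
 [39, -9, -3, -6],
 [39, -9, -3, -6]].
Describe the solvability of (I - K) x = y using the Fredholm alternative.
(I - K) is singular (det(I - K) = 0, i.e. 1 ∈ sigma(K)). (I - K) x = y is solvable iff y ⊥ ker((I - K)^*) = span{(13, -3, -1, -2)}, i.e. iff 13y_1 - 3y_2 - y_3 - 2y_4 = 0. When solvable, the solutions are x = y + c·(1, 1, 3, 3), c arbitrary (ker(I - K) = span{(1, 1, 3, 3)}, dimension 1).

K has rank 1, so it is an outer product K = u v^T: every row of K is a multiple of one row vector. Reading off the entries, u = (1, 1, 3, 3) and v = (13, -3, -1, -2) (row i of K equals u_i·v^T). A rank-one matrix u v^T satisfies K u = u (v·u) and kills the (3)-dimensional subspace v^⊥, so its characteristic polynomial is lambda^3 (lambda - v·u) with v·u = tr K = 1. Hence the eigenvalues of I - K are 1 (multiplicity 3) and 1 - (1) = 0, so det(I - K) = 0. (Direct check: I - K =
[[-12, 3, 1, 2],
 [-13, 4, 1, 2],
 [-39, 9, 4, 6],
 [-39, 9, 3, 7]]
has determinant 0.) So 1 is an eigenvalue of K and (I - K) is not invertible. The finite-dimensional Fredholm alternative says: either (I - K) is invertible, or ker(I - K) ≠ {0} and then range(I - K) = ker((I - K)^*)^⊥, with dim ker(I - K) = dim ker((I - K)^*). We are in the second case, so we need both kernels. Kernel of I - K: (I - K) u = u - u (v·u) = u - u = 0, so ker(I - K) = span{u} = span{(1, 1, 3, 3)} (it is exactly 1-dimensional because rank(I - K) = 3). Kernel of the adjoint: K is real, so (I - K)^* = I - K^T = I - v u^T, and (I - v u^T) v = v - v (u·v) = 0; hence ker((I - K)^*) = span{v} = span{(13, -3, -1, -2)}. Therefore (I - K) x = y is solvable iff <y, v> = 0, i.e. iff 13y_1 - 3y_2 - y_3 - 2y_4 = 0. When this holds, K y = u (v·y) = 0, so (I - K) y = y and x = y is a particular solution; the full solution set is the line x = y + c·u = y + c·(1, 1, 3, 3), c ∈ C.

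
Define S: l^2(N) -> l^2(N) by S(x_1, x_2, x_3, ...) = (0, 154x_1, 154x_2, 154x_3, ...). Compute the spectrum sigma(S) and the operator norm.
sigma(S) = closed disk {z in C : |z| ≤ 154}; ||S|| = 154

Note S = 154·U where U is the unit right shift (U x)_k = x_{k-1} (with x_0 := 0); so ||S|| = 154||U|| and sigma(S) = 154·sigma(U). ||S x||^2 = sum_{k≥1} |154x_k|^2 = 23716||x||^2, so ||S|| = 154 and sigma(S) ⊂ {|z| ≤ 154}. For any |lambda| < 154, the equation (S - lambda I) x = 0 forces x_1 = 0, then 154x_k = lambda x_{k+1} ⇒ x = 0, so S has no eigenvalues. But (S - lambda I) is not surjective for |lambda| < 154: solving (S - lambda I) x = e_1 would require x_n proportional to (lambda/154)^(-n), which is not in l^2. So every |lambda| < 154 lies in the residual spectrum. The boundary |lambda| = 154 is in the approximate point spectrum (the spectrum is closed). Hence sigma(S) is the closed disk of radius 154.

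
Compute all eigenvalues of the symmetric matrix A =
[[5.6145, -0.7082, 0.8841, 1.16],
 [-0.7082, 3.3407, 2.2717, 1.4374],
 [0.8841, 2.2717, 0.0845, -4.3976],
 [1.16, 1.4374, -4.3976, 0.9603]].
sigma(A) ≈ {-5, 4, 5, 6}

A is real symmetric, so its spectrum consists of real eigenvalues. Expanding the characteristic polynomial of the displayed matrix gives
  det(λ I - A) = p(λ) = λ^4 + (-10)λ^3 + (-1)λ^2 + (250.0056)λ + (-600.015).
Solving p(λ) = 0 yields eigenvalues ≈ -5, 4, 5, 6. (A is shown rounded to 4 decimals, so these recover the underlying integer eigenvalues to within that precision.)
Verification: the trace of A = 10 equals the sum of eigenvalues 10, and det(A) ≈ -600.0150 matches the eigenvalue product -600.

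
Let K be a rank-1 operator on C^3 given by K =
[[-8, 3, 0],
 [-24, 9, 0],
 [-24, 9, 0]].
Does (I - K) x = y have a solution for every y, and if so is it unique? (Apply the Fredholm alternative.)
(I - K) is singular (det(I - K) = 0, i.e. 1 ∈ sigma(K)). (I - K) x = y is solvable iff y ⊥ ker((I - K)^*) = span{(-8, 3, 0)}, i.e. iff -8y_1 + 3y_2 = 0. When solvable, the solutions are x = y + c·(1, 3, 3), c arbitrary (ker(I - K) = span{(1, 3, 3)}, dimension 1).

K has rank 1, so it is an outer product K = u v^T: every row of K is a multiple of one row vector. Reading off the entries, u = (1, 3, 3) and v = (-8, 3, 0) (row i of K equals u_i·v^T). A rank-one matrix u v^T satisfies K u = u (v·u) and kills the (2)-dimensional subspace v^⊥, so its characteristic polynomial is lambda^2 (lambda - v·u) with v·u = tr K = 1. Hence the eigenvalues of I - K are 1 (multiplicity 2) and 1 - (1) = 0, so det(I - K) = 0. (Direct check: I - K =
[[9, -3, 0],
 [24, -8, 0],
 [24, -9, 1]]
has determinant 0.) So 1 is an eigenvalue of K and (I - K) is not invertible. The finite-dimensional Fredholm alternative says: either (I - K) is invertible, or ker(I - K) ≠ {0} and then range(I - K) = ker((I - K)^*)^⊥, with dim ker(I - K) = dim ker((I - K)^*). We are in the second case, so we need both kernels. Kernel of I - K: (I - K) u = u - u (v·u) = u - u = 0, so ker(I - K) = span{u} = span{(1, 3, 3)} (it is exactly 1-dimensional because rank(I - K) = 2). Kernel of the adjoint: K is real, so (I - K)^* = I - K^T = I - v u^T, and (I - v u^T) v = v - v (u·v) = 0; hence ker((I - K)^*) = span{v} = span{(-8, 3, 0)}. Therefore (I - K) x = y is solvable iff <y, v> = 0, i.e. iff -8y_1 + 3y_2 = 0. When this holds, K y = u (v·y) = 0, so (I - K) y = y and x = y is a particular solution; the full solution set is the line x = y + c·u = y + c·(1, 3, 3), c ∈ C.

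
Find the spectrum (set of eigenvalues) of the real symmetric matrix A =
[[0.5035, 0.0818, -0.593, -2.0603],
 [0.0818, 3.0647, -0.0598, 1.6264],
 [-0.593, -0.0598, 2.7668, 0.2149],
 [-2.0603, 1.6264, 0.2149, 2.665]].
sigma(A) ≈ {-1, 2, 3, 5}

A is real symmetric, so its spectrum consists of real eigenvalues. Expanding the characteristic polynomial of the displayed matrix gives
  det(λ I - A) = p(λ) = λ^4 + (-9)λ^3 + (21)λ^2 + (0.9988)λ + (-29.9984).
Solving p(λ) = 0 yields eigenvalues ≈ -1, 2, 3, 5. (A is shown rounded to 4 decimals, so these recover the underlying integer eigenvalues to within that precision.)
Verification: the trace of A = 9 equals the sum of eigenvalues 9, and det(A) ≈ -29.9984 matches the eigenvalue product -30.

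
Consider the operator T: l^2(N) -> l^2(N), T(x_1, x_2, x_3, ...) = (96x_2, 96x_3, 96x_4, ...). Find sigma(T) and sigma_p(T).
sigma(T) = closed disk {z in C : |z| ≤ 96}; sigma_p(T) = open disk {z in C : |z| < 96}

Note T = 96·V where V is the unit left shift (V x)_k = x_{k+1}; so sigma(T) = 96·sigma(V) and ||T|| = 96||V||. ||T x||^2 = 9216sum_{k≥2} |x_k|^2 ≤ 9216||x||^2, with equality on {x : x_1 = 0}, so ||T|| = 96. For any lambda with |lambda| < 96, set r = lambda/96 (|r| < 1); the vector x = (1, r, r^2, ...) is in l^2 and satisfies T x = 96(r, r^2, ...) = lambda x, so lambda is an eigenvalue. On the boundary |lambda| = 96 the geometric series diverges, so no l^2 eigenvector exists, but these lambda lie in the approximate point spectrum. Hence sigma(T) is the closed disk of radius 96 and sigma_p(T) is the open disk.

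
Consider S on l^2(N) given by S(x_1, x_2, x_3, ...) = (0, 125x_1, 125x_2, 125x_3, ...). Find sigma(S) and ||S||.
sigma(S) = closed disk {z in C : |z| ≤ 125}; ||S|| = 125

Note S = 125·U where U is the unit right shift (U x)_k = x_{k-1} (with x_0 := 0); so ||S|| = 125||U|| and sigma(S) = 125·sigma(U). ||S x||^2 = sum_{k≥1} |125x_k|^2 = 15625||x||^2, so ||S|| = 125 and sigma(S) ⊂ {|z| ≤ 125}. For any |lambda| < 125, the equation (S - lambda I) x = 0 forces x_1 = 0, then 125x_k = lambda x_{k+1} ⇒ x = 0, so S has no eigenvalues. But (S - lambda I) is not surjective for |lambda| < 125: solving (S - lambda I) x = e_1 would require x_n proportional to (lambda/125)^(-n), which is not in l^2. So every |lambda| < 125 lies in the residual spectrum. The boundary |lambda| = 125 is in the approximate point spectrum (the spectrum is closed). Hence sigma(S) is the closed disk of radius 125.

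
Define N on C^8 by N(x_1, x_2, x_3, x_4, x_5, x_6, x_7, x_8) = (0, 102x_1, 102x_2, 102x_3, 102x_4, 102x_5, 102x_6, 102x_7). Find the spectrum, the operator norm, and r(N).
sigma(N) = {0}; ||N|| = 102; r(N) = 0. (N is nilpotent with N^8 = 0.)

On C^8, N is a strictly lower-triangular matrix with 102 on the subdiagonal and zeros elsewhere, so its characteristic polynomial is lambda^8 and every eigenvalue is 0: sigma(N) = {0}. For the operator norm, N e_i = 102e_{i+1} for i = 1, ..., 7 and N e_8 = 0, so the singular values of N are 102 (with multiplicity 7) and 0; hence ||N|| = 102. The spectral radius r(N) = max|lambda| = 0. Note ||N|| > r(N) — characteristic of non-normal nilpotent operators. Indeed N^8 = 0.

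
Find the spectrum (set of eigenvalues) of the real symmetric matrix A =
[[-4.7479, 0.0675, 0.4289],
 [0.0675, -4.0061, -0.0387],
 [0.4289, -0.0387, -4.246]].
sigma(A) ≈ {-5, -4} (-4 with multiplicity 2)

A is real symmetric, so its spectrum consists of real eigenvalues. Expanding the characteristic polynomial of the displayed matrix gives
  det(λ I - A) = p(λ) = λ^3 + (13)λ^2 + (56)λ + (80).
Solving p(λ) = 0 yields eigenvalues ≈ -5, -4, -4. (A is shown rounded to 4 decimals, so these recover the underlying integer eigenvalues to within that precision.)
Verification: the trace of A = -13 equals the sum of eigenvalues -13, and det(A) ≈ -80.0001 matches the eigenvalue product -80.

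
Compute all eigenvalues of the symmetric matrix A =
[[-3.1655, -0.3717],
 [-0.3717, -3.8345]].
sigma(A) ≈ {-4, -3}

A is real symmetric, so its spectrum consists of real eigenvalues. Expanding the characteristic polynomial of the displayed matrix gives
  det(λ I - A) = p(λ) = λ^2 + (7)λ + (12).
Solving p(λ) = 0 yields eigenvalues ≈ -4, -3. (A is shown rounded to 4 decimals, so these recover the underlying integer eigenvalues to within that precision.)
Verification: the trace of A = -7 equals the sum of eigenvalues -7, and det(A) ≈ 11.9999 matches the eigenvalue product 12.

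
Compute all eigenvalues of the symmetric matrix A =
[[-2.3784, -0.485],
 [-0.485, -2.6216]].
sigma(A) ≈ {-3, -2}

A is real symmetric, so its spectrum consists of real eigenvalues. Expanding the characteristic polynomial of the displayed matrix gives
  det(λ I - A) = p(λ) = λ^2 + (5)λ + (6).
Solving p(λ) = 0 yields eigenvalues ≈ -3, -2. (A is shown rounded to 4 decimals, so these recover the underlying integer eigenvalues to within that precision.)
Verification: the trace of A = -5 equals the sum of eigenvalues -5, and det(A) ≈ 6.0000 matches the eigenvalue product 6.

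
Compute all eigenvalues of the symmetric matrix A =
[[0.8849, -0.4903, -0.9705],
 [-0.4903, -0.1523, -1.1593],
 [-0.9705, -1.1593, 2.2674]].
sigma(A) ≈ {-1, 1, 3}

A is real symmetric, so its spectrum consists of real eigenvalues. Expanding the characteristic polynomial of the displayed matrix gives
  det(λ I - A) = p(λ) = λ^3 + (-3)λ^2 + (-1)λ + (3).
Solving p(λ) = 0 yields eigenvalues ≈ -1, 1, 3. (A is shown rounded to 4 decimals, so these recover the underlying integer eigenvalues to within that precision.)
Verification: the trace of A = 3 equals the sum of eigenvalues 3, and det(A) ≈ -2.9998 matches the eigenvalue product -3.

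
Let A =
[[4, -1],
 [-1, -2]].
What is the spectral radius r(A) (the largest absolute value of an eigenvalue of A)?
r(A) = (2 + sqrt(40))/2 ≈ 4.1623

The eigenvalues of A are the roots of its characteristic polynomial. With M = A (coefficients from the trace and determinant):
  p(λ) = det(λ I - M) = λ^2 - 2λ - 9.
For λ^2 - 2λ - 9 the discriminant is 40. It is nonnegative but not a perfect square, so the roots are real and irrational: λ = (2 ± sqrt(40))/2 ≈ 4.1623, -2.1623.
Thus the eigenvalues (to 4 decimals) are 4.1623 (modulus 4.1623); -2.1623 (modulus 2.1623). The spectral radius is the largest modulus: r(A) = (2 + sqrt(40))/2 ≈ 4.1623. (Cross-check: r(A) ≤ ||A||_2 ≈ 4.1623; equality holds whenever A is normal, though it can also hold for some non-normal A.)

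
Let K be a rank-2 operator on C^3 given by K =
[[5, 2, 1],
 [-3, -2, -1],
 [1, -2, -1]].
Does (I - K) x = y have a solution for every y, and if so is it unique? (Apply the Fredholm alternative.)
(I - K) is invertible (det(I - K) = -11 ≠ 0), so for every y in C^3 the equation (I - K) x = y has a unique solution.

K has rank 2 and factors as K = U V^T = u1 v1^T + u2 v2^T with u1 = (3, -1, 3), v1 = (1, 0, 0), u2 = (-1, 1, 1), v2 = (-2, -2, -1) (multiplying out reproduces the displayed K). The nonzero eigenvalues of U V^T coincide with those of the 2 x 2 matrix G = V^T U = [[v1·u1, v1·u2], [v2·u1, v2·u2]] = [[3, -1], [-7, -1]], and by the Sylvester determinant identity det(I_3 - U V^T) = det(I_2 - V^T U) = det([[-2, 1], [7, 2]]) = (-2)(2) - (1)(7) = -11. (Direct check: I - K =
[[-4, -2, -1],
 [3, 3, 1],
 [-1, 2, 2]]
has determinant -11.) The finite-dimensional Fredholm alternative says: either (I - K) is invertible, or ker(I - K) ≠ {0} and then range(I - K) = ker((I - K)^*)^⊥, with dim ker(I - K) = dim ker((I - K)^*). Since det(I - K) ≠ 0, 1 is not an eigenvalue of K and ker(I - K) = {0}, so we are in the first case: for every y there is a unique x = (I - K)^(-1) y. (Explicitly, by the Woodbury identity, (I - U V^T)^(-1) = I + U (I_2 - G)^(-1) V^T.)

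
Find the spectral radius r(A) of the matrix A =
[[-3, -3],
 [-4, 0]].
r(A) = (3 + sqrt(57))/2 ≈ 5.2749

The eigenvalues of A are the roots of its characteristic polynomial. With M = A (coefficients from the trace and determinant):
  p(λ) = det(λ I - M) = λ^2 + 3λ - 12.
For λ^2 + 3λ - 12 the discriminant is 57. It is nonnegative but not a perfect square, so the roots are real and irrational: λ = (-3 ± sqrt(57))/2 ≈ 2.2749, -5.2749.
Thus the eigenvalues (to 4 decimals) are 2.2749 (modulus 2.2749); -5.2749 (modulus 5.2749). The spectral radius is the largest modulus: r(A) = (3 + sqrt(57))/2 ≈ 5.2749. (Cross-check: r(A) ≤ ||A||_2 ≈ 5.389; equality holds whenever A is normal, though it can also hold for some non-normal A.)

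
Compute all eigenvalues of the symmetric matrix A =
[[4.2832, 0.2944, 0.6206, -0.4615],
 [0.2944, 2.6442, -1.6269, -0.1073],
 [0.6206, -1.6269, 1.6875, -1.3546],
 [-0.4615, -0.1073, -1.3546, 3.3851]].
sigma(A) ≈ {0, 3, 4, 5}

A is real symmetric, so its spectrum consists of real eigenvalues. Expanding the characteristic polynomial of the displayed matrix gives
  det(λ I - A) = p(λ) = λ^4 + (-12)λ^3 + (47)λ^2 + (-59.9989)λ + (-0.0022).
Solving p(λ) = 0 yields eigenvalues ≈ 0, 3, 4, 5. (A is shown rounded to 4 decimals, so these recover the underlying integer eigenvalues to within that precision.)
Verification: the trace of A = 12 equals the sum of eigenvalues 12, and det(A) ≈ -0.0022 matches the eigenvalue product 0.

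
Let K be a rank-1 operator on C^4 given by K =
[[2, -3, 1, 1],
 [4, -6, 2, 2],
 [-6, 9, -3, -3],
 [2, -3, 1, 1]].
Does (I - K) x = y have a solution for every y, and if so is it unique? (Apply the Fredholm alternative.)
(I - K) is invertible (det(I - K) = 7 ≠ 0), so for every y in C^4 the equation (I - K) x = y has a unique solution.

K has rank 1, so it is an outer product K = u v^T: every row of K is a multiple of one row vector. Reading off the entries, u = (-1, -2, 3, -1) and v = (-2, 3, -1, -1) (row i of K equals u_i·v^T). A rank-one matrix u v^T satisfies K u = u (v·u) and kills the (3)-dimensional subspace v^⊥, so its characteristic polynomial is lambda^3 (lambda - v·u) with v·u = tr K = -6. Hence the eigenvalues of I - K are 1 (multiplicity 3) and 1 - (-6) = 7, so det(I - K) = 7. (Direct check: I - K =
[[-1, 3, -1, -1],
 [-4, 7, -2, -2],
 [6, -9, 4, 3],
 [-2, 3, -1, 0]]
has determinant 7.) The finite-dimensional Fredholm alternative says: either (I - K) is invertible, or ker(I - K) ≠ {0} and then range(I - K) = ker((I - K)^*)^⊥, with dim ker(I - K) = dim ker((I - K)^*). Since det(I - K) ≠ 0, 1 is not an eigenvalue of K and ker(I - K) = {0}, so we are in the first case: for every y there is a unique x = (I - K)^(-1) y. Explicitly, by the Sherman–Morrison formula, (I - u v^T)^(-1) = I + u v^T/(1 - v·u), i.e. (I - K)^(-1) = I + K/(7).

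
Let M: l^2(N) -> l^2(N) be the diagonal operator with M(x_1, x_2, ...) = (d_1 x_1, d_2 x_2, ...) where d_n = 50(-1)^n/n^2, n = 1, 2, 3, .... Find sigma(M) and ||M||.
sigma(M) = {50(-1)^n/n^2 : n ≥ 1} ∪ {0}; ||M|| = 50

A bounded diagonal operator on l^2 with diagonal entries d_n has spectrum equal to the closure of {d_n : n ≥ 1}: every d_n is an eigenvalue (with eigenvector e_n), so {d_n} ⊂ sigma(M); the spectrum is closed, so its closure is too; and for lambda not in the closure, (M - lambda I) has bounded inverse (the diagonal entries 1/(d_n - lambda) are bounded). For our sequence d_n = 50(-1)^n/n^2, n = 1, 2, 3, ...:
  - {d_n} = {50(-1)^n/n^2 : n ≥ 1}; the only limit point is 0
  - closure = {50(-1)^n/n^2 : n ≥ 1} ∪ {0}
For the norm: a diagonal operator has ||M|| = sup_n |d_n|. Here |d_n| = 50/n^2 is decreasing, so sup_n |d_n| = |d_1| = 50. So ||M|| = 50.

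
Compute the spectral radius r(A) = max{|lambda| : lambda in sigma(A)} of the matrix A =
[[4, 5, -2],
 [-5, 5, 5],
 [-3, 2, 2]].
r(A) ≈ 7.381

The eigenvalues of A are the roots of its characteristic polynomial. With M = A (coefficients from the trace, the sum of principal 2x2 minors, and det A):
  p(λ) = det(λ I - M) = λ^3 - 11λ^2 + 47λ + 35.
No integer candidate from the rational root theorem (±divisors of 35) is a root, so the roots are irrational. The cubic discriminant is Δ = -320448 < 0, so there is one real root and a complex-conjugate pair. p(-1) = -24 and p(0) = 35 have opposite signs, so a root lies in (-1, 0); Newton's method refines it to λ ≈ -0.6424. Dividing out (λ - (-0.6424)) leaves approximately λ^2 - 11.6424λ + 54.4796. For λ^2 - 11.6424λ + 54.4796 the discriminant is -82.3719. It is negative, so the remaining roots are the complex-conjugate pair λ ≈ 5.8212 ± 4.5379i. Their product equals the constant term, so |λ|^2 ≈ 54.4796 and |λ| ≈ 7.381.
Thus the eigenvalues (to 4 decimals) are -0.6424 (modulus 0.6424); 5.8212 ± 4.5379i (modulus 7.381). The spectral radius is the largest modulus: r(A) ≈ 7.381. (Cross-check: r(A) ≤ ||A||_2 ≈ 9.6182; equality holds whenever A is normal, though it can also hold for some non-normal A.)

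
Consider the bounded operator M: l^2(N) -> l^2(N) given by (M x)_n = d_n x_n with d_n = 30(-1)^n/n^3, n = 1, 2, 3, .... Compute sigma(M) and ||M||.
sigma(M) = {30(-1)^n/n^3 : n ≥ 1} ∪ {0}; ||M|| = 30

A bounded diagonal operator on l^2 with diagonal entries d_n has spectrum equal to the closure of {d_n : n ≥ 1}: every d_n is an eigenvalue (with eigenvector e_n), so {d_n} ⊂ sigma(M); the spectrum is closed, so its closure is too; and for lambda not in the closure, (M - lambda I) has bounded inverse (the diagonal entries 1/(d_n - lambda) are bounded). For our sequence d_n = 30(-1)^n/n^3, n = 1, 2, 3, ...:
  - {d_n} = {30(-1)^n/n^3 : n ≥ 1}; the only limit point is 0
  - closure = {30(-1)^n/n^3 : n ≥ 1} ∪ {0}
For the norm: a diagonal operator has ||M|| = sup_n |d_n|. Here |d_n| = 30/n^3 is decreasing, so sup_n |d_n| = |d_1| = 30. So ||M|| = 30.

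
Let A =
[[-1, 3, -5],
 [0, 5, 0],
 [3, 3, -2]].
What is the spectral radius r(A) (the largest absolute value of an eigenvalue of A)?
r(A) = 5

The eigenvalues of A are the roots of its characteristic polynomial. With M = A (coefficients from the trace, the sum of principal 2x2 minors, and det A):
  p(λ) = det(λ I - M) = λ^3 - 2λ^2 + 2λ - 85.
By the rational root theorem any rational root is an integer divisor of 85. Testing λ = 5: p(5) = 125 - 50 + 10 - 85 = 0, so λ = 5 is a root. Dividing out (λ - 5) leaves p(λ) = (λ - 5)(λ^2 + 3λ + 17). For λ^2 + 3λ + 17 the discriminant is -59. It is negative, so the roots are the complex-conjugate pair λ = -3/2 ± (sqrt(59)/2) i ≈ -1.5 ± 3.8406i. For a conjugate pair the product of the roots equals the constant term, so |λ|^2 = 17 and |λ| = sqrt(17) ≈ 4.1231.
Thus the eigenvalues (to 4 decimals) are -1.5 ± 3.8406i (modulus 4.1231); 5 (modulus 5). The spectral radius is the largest modulus: r(A) = 5. (Cross-check: r(A) ≤ ||A||_2 ≈ 7.6647; equality holds whenever A is normal, though it can also hold for some non-normal A.)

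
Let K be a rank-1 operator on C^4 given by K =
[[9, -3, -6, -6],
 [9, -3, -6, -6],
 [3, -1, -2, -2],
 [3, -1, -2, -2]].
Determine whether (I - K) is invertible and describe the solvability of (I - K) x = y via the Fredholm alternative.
(I - K) is invertible (det(I - K) = -1 ≠ 0), so for every y in C^4 the equation (I - K) x = y has a unique solution.

K has rank 1, so it is an outer product K = u v^T: every row of K is a multiple of one row vector. Reading off the entries, u = (3, 3, 1, 1) and v = (3, -1, -2, -2) (row i of K equals u_i·v^T). A rank-one matrix u v^T satisfies K u = u (v·u) and kills the (3)-dimensional subspace v^⊥, so its characteristic polynomial is lambda^3 (lambda - v·u) with v·u = tr K = 2. Hence the eigenvalues of I - K are 1 (multiplicity 3) and 1 - (2) = -1, so det(I - K) = -1. (Direct check: I - K =
[[-8, 3, 6, 6],
 [-9, 4, 6, 6],
 [-3, 1, 3, 2],
 [-3, 1, 2, 3]]
has determinant -1.) The finite-dimensional Fredholm alternative says: either (I - K) is invertible, or ker(I - K) ≠ {0} and then range(I - K) = ker((I - K)^*)^⊥, with dim ker(I - K) = dim ker((I - K)^*). Since det(I - K) ≠ 0, 1 is not an eigenvalue of K and ker(I - K) = {0}, so we are in the first case: for every y there is a unique x = (I - K)^(-1) y. Explicitly, by the Sherman–Morrison formula, (I - u v^T)^(-1) = I + u v^T/(1 - v·u), i.e. (I - K)^(-1) = I - K.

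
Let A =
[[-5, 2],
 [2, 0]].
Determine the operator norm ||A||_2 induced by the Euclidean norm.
||A||_2 = sqrt((33 + sqrt(1025))/2) ≈ 5.7016 (= sqrt(largest eigenvalue of A^T A))

||A||_2 = sigma_max(A) = sqrt(lambda_max(A^T A)). Form the symmetric matrix M = A^T A =
[[29, -10],
 [-10, 4]].
Its characteristic polynomial (trace, determinant of M give the coefficients) is
  p(λ) = det(λ I - M) = λ^2 - 33λ + 16.
For λ^2 - 33λ + 16 the discriminant is 1025. It is nonnegative but not a perfect square, so the roots are real and irrational: λ = (33 ± sqrt(1025))/2 ≈ 32.5078, 0.4922.
So the eigenvalues of A^T A are ≈ 0.4922, 32.5078 (all ≥ 0, as they must be for A^T A). The largest is λ_max = (33 + sqrt(1025))/2 ≈ 32.5078, hence ||A||_2 = sqrt(λ_max) = sqrt((33 + sqrt(1025))/2) ≈ 5.7016.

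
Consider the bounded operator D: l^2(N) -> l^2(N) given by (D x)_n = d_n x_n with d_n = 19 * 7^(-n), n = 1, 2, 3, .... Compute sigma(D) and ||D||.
sigma(D) = {19 * 7^(-n) : n ≥ 1} ∪ {0}; ||D|| = 19/7

A bounded diagonal operator on l^2 with diagonal entries d_n has spectrum equal to the closure of {d_n : n ≥ 1}: every d_n is an eigenvalue (with eigenvector e_n), so {d_n} ⊂ sigma(D); the spectrum is closed, so its closure is too; and for lambda not in the closure, (D - lambda I) has bounded inverse (the diagonal entries 1/(d_n - lambda) are bounded). For our sequence d_n = 19 * 7^(-n), n = 1, 2, 3, ...:
  - {d_n} = {19 * 7^(-n) : n ≥ 1}; the only limit point is 0
  - closure = {19 * 7^(-n) : n ≥ 1} ∪ {0}
For the norm: a diagonal operator has ||D|| = sup_n |d_n|. Here d_n = 19 * 7^(-n) is positive and decreasing, so sup_n |d_n| = d_1 = 19/7. So ||D|| = 19/7.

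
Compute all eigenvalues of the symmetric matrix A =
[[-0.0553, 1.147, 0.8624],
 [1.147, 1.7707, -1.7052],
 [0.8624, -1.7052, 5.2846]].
sigma(A) ≈ {-1, 2, 6}

A is real symmetric, so its spectrum consists of real eigenvalues. Expanding the characteristic polynomial of the displayed matrix gives
  det(λ I - A) = p(λ) = λ^3 + (-7)λ^2 + (4)λ + (12).
Solving p(λ) = 0 yields eigenvalues ≈ -1, 2, 6. (A is shown rounded to 4 decimals, so these recover the underlying integer eigenvalues to within that precision.)
Verification: the trace of A = 7 equals the sum of eigenvalues 7, and det(A) ≈ -11.9995 matches the eigenvalue product -12.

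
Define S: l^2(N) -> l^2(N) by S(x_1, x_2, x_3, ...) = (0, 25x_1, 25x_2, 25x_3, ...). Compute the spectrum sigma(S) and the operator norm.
sigma(S) = closed disk {z in C : |z| ≤ 25}; ||S|| = 25

Note S = 25·U where U is the unit right shift (U x)_k = x_{k-1} (with x_0 := 0); so ||S|| = 25||U|| and sigma(S) = 25·sigma(U). ||S x||^2 = sum_{k≥1} |25x_k|^2 = 625||x||^2, so ||S|| = 25 and sigma(S) ⊂ {|z| ≤ 25}. For any |lambda| < 25, the equation (S - lambda I) x = 0 forces x_1 = 0, then 25x_k = lambda x_{k+1} ⇒ x = 0, so S has no eigenvalues. But (S - lambda I) is not surjective for |lambda| < 25: solving (S - lambda I) x = e_1 would require x_n proportional to (lambda/25)^(-n), which is not in l^2. So every |lambda| < 25 lies in the residual spectrum. The boundary |lambda| = 25 is in the approximate point spectrum (the spectrum is closed). Hence sigma(S) is the closed disk of radius 25.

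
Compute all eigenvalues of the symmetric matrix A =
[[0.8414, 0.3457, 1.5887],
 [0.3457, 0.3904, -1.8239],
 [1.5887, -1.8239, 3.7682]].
sigma(A) ≈ {-1, 1, 5}

A is real symmetric, so its spectrum consists of real eigenvalues. Expanding the characteristic polynomial of the displayed matrix gives
  det(λ I - A) = p(λ) = λ^3 + (-5)λ^2 + (-1)λ + (5).
Solving p(λ) = 0 yields eigenvalues ≈ -1, 1, 5. (A is shown rounded to 4 decimals, so these recover the underlying integer eigenvalues to within that precision.)
Verification: the trace of A = 5 equals the sum of eigenvalues 5, and det(A) ≈ -5.0003 matches the eigenvalue product -5.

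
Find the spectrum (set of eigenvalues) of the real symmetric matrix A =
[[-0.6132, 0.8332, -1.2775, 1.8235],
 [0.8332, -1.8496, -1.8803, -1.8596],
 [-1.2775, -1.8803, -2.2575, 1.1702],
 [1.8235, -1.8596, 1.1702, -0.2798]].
sigma(A) ≈ {-4, 1, 2} (-4 with multiplicity 2)

A is real symmetric, so its spectrum consists of real eigenvalues. Expanding the characteristic polynomial of the displayed matrix gives
  det(λ I - A) = p(λ) = λ^4 + (5)λ^3 + (-6)λ^2 + (-32)λ + (32).
Solving p(λ) = 0 yields eigenvalues ≈ -4, -4, 1, 2. (A is shown rounded to 4 decimals, so these recover the underlying integer eigenvalues to within that precision.)
Verification: the trace of A = -5 equals the sum of eigenvalues -5, and det(A) ≈ 31.9998 matches the eigenvalue product 32.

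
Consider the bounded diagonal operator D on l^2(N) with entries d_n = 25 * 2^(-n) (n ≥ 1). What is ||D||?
||D|| = 25/2 (attained at n = 1)

For D diagonal, ||D|| = sup_n |d_n|. The sequence d_n = 25 * 2^(-n) is positive and strictly decreasing (ratio 2^(-1) < 1), so the supremum is d_1 = 25/2. Hence ||D|| = 25/2.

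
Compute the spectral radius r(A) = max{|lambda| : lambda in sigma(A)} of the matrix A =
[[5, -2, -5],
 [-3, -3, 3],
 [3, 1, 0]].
r(A) ≈ 4.0538

The eigenvalues of A are the roots of its characteristic polynomial. With M = A (coefficients from the trace, the sum of principal 2x2 minors, and det A):
  p(λ) = det(λ I - M) = λ^3 - 2λ^2 - 9λ + 63.
No integer candidate from the rational root theorem (±divisors of 63) is a root, so the roots are irrational. The cubic discriminant is Δ = -81495 < 0, so there is one real root and a complex-conjugate pair. p(-5) = -67 and p(-4) = 3 have opposite signs, so a root lies in (-5, -4); Newton's method refines it to λ ≈ -4.0538. Dividing out (λ - (-4.0538)) leaves approximately λ^2 - 6.0538λ + 15.541. For λ^2 - 6.0538λ + 15.541 the discriminant is -25.5152. It is negative, so the remaining roots are the complex-conjugate pair λ ≈ 3.0269 ± 2.5256i. Their product equals the constant term, so |λ|^2 ≈ 15.541 and |λ| ≈ 3.9422.
Thus the eigenvalues (to 4 decimals) are -4.0538 (modulus 4.0538); 3.0269 ± 2.5256i (modulus 3.9422). The spectral radius is the largest modulus: r(A) ≈ 4.0538. (Cross-check: r(A) ≤ ||A||_2 ≈ 8.5328; equality holds whenever A is normal, though it can also hold for some non-normal A.)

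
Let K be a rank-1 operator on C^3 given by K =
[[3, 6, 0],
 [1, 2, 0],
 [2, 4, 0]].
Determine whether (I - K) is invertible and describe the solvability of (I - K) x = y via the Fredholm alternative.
(I - K) is invertible (det(I - K) = -4 ≠ 0), so for every y in C^3 the equation (I - K) x = y has a unique solution.

K has rank 1, so it is an outer product K = u v^T: every row of K is a multiple of one row vector. Reading off the entries, u = (-3, -1, -2) and v = (-1, -2, 0) (row i of K equals u_i·v^T). A rank-one matrix u v^T satisfies K u = u (v·u) and kills the (2)-dimensional subspace v^⊥, so its characteristic polynomial is lambda^2 (lambda - v·u) with v·u = tr K = 5. Hence the eigenvalues of I - K are 1 (multiplicity 2) and 1 - (5) = -4, so det(I - K) = -4. (Direct check: I - K =
[[-2, -6, 0],
 [-1, -1, 0],
 [-2, -4, 1]]
has determinant -4.) The finite-dimensional Fredholm alternative says: either (I - K) is invertible, or ker(I - K) ≠ {0} and then range(I - K) = ker((I - K)^*)^⊥, with dim ker(I - K) = dim ker((I - K)^*). Since det(I - K) ≠ 0, 1 is not an eigenvalue of K and ker(I - K) = {0}, so we are in the first case: for every y there is a unique x = (I - K)^(-1) y. Explicitly, by the Sherman–Morrison formula, (I - u v^T)^(-1) = I + u v^T/(1 - v·u), i.e. (I - K)^(-1) = I + K/(-4).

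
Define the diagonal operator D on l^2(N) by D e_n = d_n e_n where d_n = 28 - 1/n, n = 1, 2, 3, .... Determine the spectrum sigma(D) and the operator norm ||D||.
sigma(D) = {28 - 1/n : n ≥ 1} ∪ {28}; ||D|| = 28

A bounded diagonal operator on l^2 with diagonal entries d_n has spectrum equal to the closure of {d_n : n ≥ 1}: every d_n is an eigenvalue (with eigenvector e_n), so {d_n} ⊂ sigma(D); the spectrum is closed, so its closure is too; and for lambda not in the closure, (D - lambda I) has bounded inverse (the diagonal entries 1/(d_n - lambda) are bounded). For our sequence d_n = 28 - 1/n, n = 1, 2, 3, ...:
  - {d_n} = {28 - 1/n : n ≥ 1}; the only limit point is 28
  - closure = {28 - 1/n : n ≥ 1} ∪ {28}
For the norm: a diagonal operator has ||D|| = sup_n |d_n|. Here d_n = 28 - 1/n increases monotonically from d_1 = 27 toward 28, with all terms in [27, 28); so sup_n |d_n| = 28 (the supremum is the limit, not attained). So ||D|| = 28.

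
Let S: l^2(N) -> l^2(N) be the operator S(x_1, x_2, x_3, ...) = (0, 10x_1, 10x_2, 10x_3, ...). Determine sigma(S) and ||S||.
sigma(S) = closed disk {z in C : |z| ≤ 10}; ||S|| = 10

Note S = 10·U where U is the unit right shift (U x)_k = x_{k-1} (with x_0 := 0); so ||S|| = 10||U|| and sigma(S) = 10·sigma(U). ||S x||^2 = sum_{k≥1} |10x_k|^2 = 100||x||^2, so ||S|| = 10 and sigma(S) ⊂ {|z| ≤ 10}. For any |lambda| < 10, the equation (S - lambda I) x = 0 forces x_1 = 0, then 10x_k = lambda x_{k+1} ⇒ x = 0, so S has no eigenvalues. But (S - lambda I) is not surjective for |lambda| < 10: solving (S - lambda I) x = e_1 would require x_n proportional to (lambda/10)^(-n), which is not in l^2. So every |lambda| < 10 lies in the residual spectrum. The boundary |lambda| = 10 is in the approximate point spectrum (the spectrum is closed). Hence sigma(S) is the closed disk of radius 10.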